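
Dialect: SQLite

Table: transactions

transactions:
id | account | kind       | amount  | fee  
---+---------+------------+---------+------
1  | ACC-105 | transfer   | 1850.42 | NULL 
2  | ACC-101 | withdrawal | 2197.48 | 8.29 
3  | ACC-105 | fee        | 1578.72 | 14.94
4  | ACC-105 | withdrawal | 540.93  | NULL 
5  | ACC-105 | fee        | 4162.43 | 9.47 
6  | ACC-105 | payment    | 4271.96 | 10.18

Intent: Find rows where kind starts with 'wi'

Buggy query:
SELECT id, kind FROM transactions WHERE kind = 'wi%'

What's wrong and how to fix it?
Bug: '=' compares the literal string including the % character; pattern matching needs LIKE

Fix: Replace '=' with LIKE so 'wi%' is treated as a pattern

Corrected query:
SELECT id, kind FROM transactions WHERE kind LIKE 'wi%'

Result:
id | kind      
---+-----------
2  | withdrawal
4  | withdrawal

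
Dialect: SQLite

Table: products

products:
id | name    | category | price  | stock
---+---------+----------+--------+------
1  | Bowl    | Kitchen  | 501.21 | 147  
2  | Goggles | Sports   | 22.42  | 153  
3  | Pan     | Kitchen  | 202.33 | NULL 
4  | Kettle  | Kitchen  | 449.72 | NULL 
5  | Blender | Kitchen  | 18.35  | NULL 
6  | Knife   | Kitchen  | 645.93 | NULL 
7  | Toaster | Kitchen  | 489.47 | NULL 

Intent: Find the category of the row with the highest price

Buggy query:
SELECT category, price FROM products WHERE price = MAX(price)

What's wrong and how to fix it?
Bug: MAX(price) is an aggregate and cannot be used directly in WHERE

Fix: Wrap MAX in a scalar subquery so WHERE compares against a single value

Corrected query:
SELECT category, price FROM products WHERE price = (SELECT MAX(price) FROM products)

Result:
category | price 
---------+-------
Kitchen  | 645.93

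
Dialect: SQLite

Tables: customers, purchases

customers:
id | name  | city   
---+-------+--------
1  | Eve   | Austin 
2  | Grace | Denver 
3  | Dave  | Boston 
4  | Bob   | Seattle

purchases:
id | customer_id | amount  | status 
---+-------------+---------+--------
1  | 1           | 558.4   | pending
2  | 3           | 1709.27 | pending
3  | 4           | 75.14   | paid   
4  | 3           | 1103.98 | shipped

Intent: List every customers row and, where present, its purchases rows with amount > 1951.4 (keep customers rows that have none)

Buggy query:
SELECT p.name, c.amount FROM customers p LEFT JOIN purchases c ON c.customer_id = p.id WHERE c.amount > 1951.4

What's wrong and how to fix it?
Bug: Filtering c.amount in WHERE discards the NULL rows produced by LEFT JOIN, turning it into an inner join

Fix: Move the right-table condition into the ON clause so unmatched parents are kept

Corrected query:
SELECT p.name, c.amount FROM customers p LEFT JOIN purchases c ON c.customer_id = p.id AND c.amount > 1951.4

Result:
name  | amount
------+-------
Eve   | NULL  
Grace | NULL  
Dave  | NULL  
Bob   | NULL  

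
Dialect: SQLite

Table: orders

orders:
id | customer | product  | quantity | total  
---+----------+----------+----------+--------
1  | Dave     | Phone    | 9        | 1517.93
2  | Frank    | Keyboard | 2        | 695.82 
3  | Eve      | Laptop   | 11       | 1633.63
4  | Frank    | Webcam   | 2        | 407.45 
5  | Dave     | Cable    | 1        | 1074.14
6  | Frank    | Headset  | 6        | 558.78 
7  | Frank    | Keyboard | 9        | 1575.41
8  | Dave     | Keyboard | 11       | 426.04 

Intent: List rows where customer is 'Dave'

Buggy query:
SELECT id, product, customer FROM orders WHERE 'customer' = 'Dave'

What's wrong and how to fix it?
Bug: Single quotes denote string literals in SQL; the column name is being compared as a constant string

Fix: Remove the quotes around the column name (or use double quotes for an identifier)

Corrected query:
SELECT id, product, customer FROM orders WHERE customer = 'Dave'

Result:
id | product  | customer
---+----------+---------
1  | Phone    | Dave    
5  | Cable    | Dave    
8  | Keyboard | Dave    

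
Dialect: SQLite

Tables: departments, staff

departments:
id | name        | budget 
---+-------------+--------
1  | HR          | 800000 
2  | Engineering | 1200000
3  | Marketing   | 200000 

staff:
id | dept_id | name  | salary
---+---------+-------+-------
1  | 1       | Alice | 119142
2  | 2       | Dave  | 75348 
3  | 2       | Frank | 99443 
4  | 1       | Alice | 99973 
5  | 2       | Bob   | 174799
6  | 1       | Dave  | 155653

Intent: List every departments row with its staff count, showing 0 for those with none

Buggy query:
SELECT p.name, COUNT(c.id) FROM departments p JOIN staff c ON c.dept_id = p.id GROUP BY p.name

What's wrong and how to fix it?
Bug: An inner join excludes parents with zero children

Fix: Switch to LEFT JOIN to retain unmatched parent rows

Corrected query:
SELECT p.name, COUNT(c.id) FROM departments p LEFT JOIN staff c ON c.dept_id = p.id GROUP BY p.name

Result:
name        | COUNT(c.id)
------------+------------
Engineering | 3          
HR          | 3          
Marketing   | 0          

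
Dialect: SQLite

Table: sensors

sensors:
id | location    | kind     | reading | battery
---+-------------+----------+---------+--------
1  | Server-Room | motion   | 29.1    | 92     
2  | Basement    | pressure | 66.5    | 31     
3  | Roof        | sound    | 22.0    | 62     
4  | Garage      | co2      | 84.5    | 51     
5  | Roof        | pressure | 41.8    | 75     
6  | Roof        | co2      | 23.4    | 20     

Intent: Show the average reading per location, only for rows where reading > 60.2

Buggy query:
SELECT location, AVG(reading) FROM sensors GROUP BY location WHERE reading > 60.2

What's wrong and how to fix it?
Bug: Row-level WHERE must come before GROUP BY in the clause order

Fix: Move the WHERE clause before GROUP BY

Corrected query:
SELECT location, AVG(reading) FROM sensors WHERE reading > 60.2 GROUP BY location

Result:
location | AVG(reading)
---------+-------------
Basement | 66.5        
Garage   | 84.5        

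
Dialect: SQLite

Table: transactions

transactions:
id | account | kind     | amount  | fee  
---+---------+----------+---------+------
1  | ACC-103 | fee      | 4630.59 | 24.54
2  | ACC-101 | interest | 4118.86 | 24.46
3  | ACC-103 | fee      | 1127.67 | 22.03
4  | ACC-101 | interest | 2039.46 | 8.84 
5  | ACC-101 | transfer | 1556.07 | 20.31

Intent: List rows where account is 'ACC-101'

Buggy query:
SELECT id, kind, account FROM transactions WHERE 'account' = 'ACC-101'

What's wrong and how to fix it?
Bug: 'account' in single quotes is a string literal, not the column; the comparison is literal-vs-literal and never true

Fix: Reference the column as account without single quotes

Corrected query:
SELECT id, kind, account FROM transactions WHERE account = 'ACC-101'

Result:
id | kind     | account
---+----------+--------
2  | interest | ACC-101
4  | interest | ACC-101
5  | transfer | ACC-101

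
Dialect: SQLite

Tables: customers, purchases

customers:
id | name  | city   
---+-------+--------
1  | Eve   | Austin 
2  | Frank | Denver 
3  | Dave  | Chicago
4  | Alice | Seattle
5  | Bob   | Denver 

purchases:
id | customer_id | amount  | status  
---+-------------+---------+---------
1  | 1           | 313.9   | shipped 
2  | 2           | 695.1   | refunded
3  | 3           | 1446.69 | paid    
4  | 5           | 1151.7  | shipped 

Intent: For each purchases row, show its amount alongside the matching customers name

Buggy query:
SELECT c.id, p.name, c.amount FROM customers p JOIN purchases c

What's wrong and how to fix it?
Bug: Missing join condition: each purchases row is matched to all customers rows instead of just its own

Fix: Specify the join condition linking the foreign key to the parent id

Corrected query:
SELECT c.id, p.name, c.amount FROM customers p JOIN purchases c ON c.customer_id = p.id

Result:
id | name  | amount 
---+-------+--------
1  | Eve   | 313.9  
2  | Frank | 695.1  
3  | Dave  | 1446.69
4  | Bob   | 1151.7 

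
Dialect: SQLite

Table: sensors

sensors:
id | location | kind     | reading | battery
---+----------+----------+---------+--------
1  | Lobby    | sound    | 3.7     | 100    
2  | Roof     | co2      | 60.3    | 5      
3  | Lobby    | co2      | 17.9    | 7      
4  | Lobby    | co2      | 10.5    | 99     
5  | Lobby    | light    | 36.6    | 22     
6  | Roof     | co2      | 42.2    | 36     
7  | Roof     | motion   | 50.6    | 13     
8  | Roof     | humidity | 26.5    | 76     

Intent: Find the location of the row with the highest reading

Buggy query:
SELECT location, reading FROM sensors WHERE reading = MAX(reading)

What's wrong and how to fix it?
Bug: MAX(reading) is an aggregate and cannot be used directly in WHERE

Fix: Use a subquery: WHERE reading = (SELECT MAX(reading) FROM sensors)

Corrected query:
SELECT location, reading FROM sensors WHERE reading = (SELECT MAX(reading) FROM sensors)

Result:
location | reading
---------+--------
Roof     | 60.3   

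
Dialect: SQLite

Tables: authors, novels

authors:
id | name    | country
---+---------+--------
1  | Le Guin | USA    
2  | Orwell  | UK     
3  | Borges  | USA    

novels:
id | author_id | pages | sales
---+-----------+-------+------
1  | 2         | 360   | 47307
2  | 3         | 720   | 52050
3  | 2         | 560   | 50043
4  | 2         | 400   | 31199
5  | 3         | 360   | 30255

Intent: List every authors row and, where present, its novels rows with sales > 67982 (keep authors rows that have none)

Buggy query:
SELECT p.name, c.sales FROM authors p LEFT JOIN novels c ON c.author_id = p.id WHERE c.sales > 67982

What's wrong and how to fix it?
Bug: Filtering c.sales in WHERE discards the NULL rows produced by LEFT JOIN, turning it into an inner join

Fix: Move the right-table condition into the ON clause so unmatched parents are kept

Corrected query:
SELECT p.name, c.sales FROM authors p LEFT JOIN novels c ON c.author_id = p.id AND c.sales > 67982

Result:
name    | sales
--------+------
Le Guin | NULL 
Orwell  | NULL 
Borges  | NULL 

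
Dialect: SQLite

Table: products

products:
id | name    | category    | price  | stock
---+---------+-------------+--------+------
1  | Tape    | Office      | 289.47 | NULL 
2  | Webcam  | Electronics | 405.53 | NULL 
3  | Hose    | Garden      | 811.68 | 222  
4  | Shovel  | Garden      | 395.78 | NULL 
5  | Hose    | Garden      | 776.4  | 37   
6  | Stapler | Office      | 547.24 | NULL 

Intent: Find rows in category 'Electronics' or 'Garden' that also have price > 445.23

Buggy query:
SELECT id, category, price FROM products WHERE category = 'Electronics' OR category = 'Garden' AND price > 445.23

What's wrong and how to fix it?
Bug: Without parentheses, AND is evaluated before OR, so the price filter only applies to the 'Garden' branch

Fix: Group the OR with parentheses (or use IN), then AND the threshold

Corrected query:
SELECT id, category, price FROM products WHERE (category = 'Electronics' OR category = 'Garden') AND price > 445.23

Result:
id | category | price 
---+----------+-------
3  | Garden   | 811.68
5  | Garden   | 776.4 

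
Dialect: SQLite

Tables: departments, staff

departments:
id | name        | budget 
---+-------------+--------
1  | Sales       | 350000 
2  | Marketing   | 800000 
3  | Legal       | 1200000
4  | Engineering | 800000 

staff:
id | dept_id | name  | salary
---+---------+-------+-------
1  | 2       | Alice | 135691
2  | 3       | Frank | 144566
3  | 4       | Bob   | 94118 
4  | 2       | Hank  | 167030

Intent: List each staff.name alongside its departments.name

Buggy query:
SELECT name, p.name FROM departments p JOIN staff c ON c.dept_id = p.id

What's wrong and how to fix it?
Bug: 'name' exists in both joined tables, so the database can't tell which one is meant

Fix: Qualify the column with its table alias (c.name)

Corrected query:
SELECT c.name, p.name FROM departments p JOIN staff c ON c.dept_id = p.id

Result:
name  | name       
------+------------
Alice | Marketing  
Frank | Legal      
Bob   | Engineering
Hank  | Marketing  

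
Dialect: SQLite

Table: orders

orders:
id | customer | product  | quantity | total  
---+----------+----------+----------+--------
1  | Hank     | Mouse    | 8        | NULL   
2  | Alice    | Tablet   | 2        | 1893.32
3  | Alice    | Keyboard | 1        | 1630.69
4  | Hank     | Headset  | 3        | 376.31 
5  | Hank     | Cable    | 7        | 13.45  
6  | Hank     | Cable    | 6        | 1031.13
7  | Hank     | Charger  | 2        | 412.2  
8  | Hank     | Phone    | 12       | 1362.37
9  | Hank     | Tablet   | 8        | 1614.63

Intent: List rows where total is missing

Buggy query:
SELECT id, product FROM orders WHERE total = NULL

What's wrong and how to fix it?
Bug: Comparing to NULL with '=' never matches; NULL = NULL is unknown, not true

Fix: Replace '= NULL' with 'IS NULL'

Corrected query:
SELECT id, product FROM orders WHERE total IS NULL

Result:
id | product
---+--------
1  | Mouse  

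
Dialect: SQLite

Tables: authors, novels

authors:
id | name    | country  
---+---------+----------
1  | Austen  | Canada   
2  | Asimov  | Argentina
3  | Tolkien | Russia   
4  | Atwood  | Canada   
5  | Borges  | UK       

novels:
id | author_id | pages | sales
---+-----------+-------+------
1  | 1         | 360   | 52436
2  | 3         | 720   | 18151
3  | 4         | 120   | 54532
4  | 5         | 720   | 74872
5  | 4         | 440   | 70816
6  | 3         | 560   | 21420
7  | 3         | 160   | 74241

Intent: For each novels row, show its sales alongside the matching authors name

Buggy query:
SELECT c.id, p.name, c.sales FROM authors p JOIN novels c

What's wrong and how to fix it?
Bug: JOIN with no ON clause produces a cartesian product; every novels row pairs with every authors row

Fix: Specify the join condition linking the foreign key to the parent id

Corrected query:
SELECT c.id, p.name, c.sales FROM authors p JOIN novels c ON c.author_id = p.id

Result:
id | name    | sales
---+---------+------
1  | Austen  | 52436
2  | Tolkien | 18151
3  | Atwood  | 54532
4  | Borges  | 74872
5  | Atwood  | 70816
6  | Tolkien | 21420
7  | Tolkien | 74241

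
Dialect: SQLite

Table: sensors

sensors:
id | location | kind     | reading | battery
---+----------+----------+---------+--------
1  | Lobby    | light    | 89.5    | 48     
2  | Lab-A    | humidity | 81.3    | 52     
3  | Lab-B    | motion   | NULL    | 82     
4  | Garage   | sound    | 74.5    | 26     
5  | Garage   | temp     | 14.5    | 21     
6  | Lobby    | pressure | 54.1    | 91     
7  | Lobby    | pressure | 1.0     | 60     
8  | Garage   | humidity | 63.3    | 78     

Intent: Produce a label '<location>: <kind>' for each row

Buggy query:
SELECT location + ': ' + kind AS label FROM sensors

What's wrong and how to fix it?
Bug: '+' is numeric addition; on text columns SQLite converts them to 0 instead of concatenating

Fix: Use the || operator for string concatenation

Corrected query:
SELECT location || ': ' || kind AS label FROM sensors

Result:
label           
----------------
Lobby: light    
Lab-A: humidity 
Lab-B: motion   
Garage: sound   
Garage: temp    
Lobby: pressure 
Lobby: pressure 
Garage: humidity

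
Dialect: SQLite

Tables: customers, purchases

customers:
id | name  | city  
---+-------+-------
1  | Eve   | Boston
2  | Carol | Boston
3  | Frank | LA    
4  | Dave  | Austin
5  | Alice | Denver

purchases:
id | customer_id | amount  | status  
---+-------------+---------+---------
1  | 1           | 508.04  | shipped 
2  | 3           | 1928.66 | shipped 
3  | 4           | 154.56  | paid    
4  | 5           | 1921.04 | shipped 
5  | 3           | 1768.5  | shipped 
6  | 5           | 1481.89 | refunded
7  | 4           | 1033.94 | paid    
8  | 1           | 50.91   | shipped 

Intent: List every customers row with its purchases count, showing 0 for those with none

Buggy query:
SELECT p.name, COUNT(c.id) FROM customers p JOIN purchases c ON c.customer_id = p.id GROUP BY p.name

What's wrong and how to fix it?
Bug: An inner join excludes parents with zero children

Fix: Use LEFT JOIN so parents without children still appear (COUNT(c.id) gives 0)

Corrected query:
SELECT p.name, COUNT(c.id) FROM customers p LEFT JOIN purchases c ON c.customer_id = p.id GROUP BY p.name

Result:
name  | COUNT(c.id)
------+------------
Alice | 2          
Carol | 0          
Dave  | 2          
Eve   | 2          
Frank | 2          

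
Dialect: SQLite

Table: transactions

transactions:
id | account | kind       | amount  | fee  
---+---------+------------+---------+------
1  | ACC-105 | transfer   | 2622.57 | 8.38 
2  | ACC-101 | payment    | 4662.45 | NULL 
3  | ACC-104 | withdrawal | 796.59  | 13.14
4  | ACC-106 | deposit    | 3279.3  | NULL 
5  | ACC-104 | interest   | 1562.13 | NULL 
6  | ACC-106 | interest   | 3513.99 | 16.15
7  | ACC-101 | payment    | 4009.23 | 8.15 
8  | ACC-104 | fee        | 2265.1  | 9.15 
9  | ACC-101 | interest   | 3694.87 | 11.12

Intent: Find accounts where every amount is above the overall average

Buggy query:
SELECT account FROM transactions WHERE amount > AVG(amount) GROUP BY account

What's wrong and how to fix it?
Bug: WHERE evaluates per row before aggregation, so AVG() is unavailable

Fix: Use a subquery for AVG and a HAVING MIN(...) filter so the condition holds for every row in the group

Corrected query:
SELECT account FROM transactions GROUP BY account HAVING MIN(amount) > (SELECT AVG(amount) FROM transactions)

Result:
account
-------
ACC-101
ACC-106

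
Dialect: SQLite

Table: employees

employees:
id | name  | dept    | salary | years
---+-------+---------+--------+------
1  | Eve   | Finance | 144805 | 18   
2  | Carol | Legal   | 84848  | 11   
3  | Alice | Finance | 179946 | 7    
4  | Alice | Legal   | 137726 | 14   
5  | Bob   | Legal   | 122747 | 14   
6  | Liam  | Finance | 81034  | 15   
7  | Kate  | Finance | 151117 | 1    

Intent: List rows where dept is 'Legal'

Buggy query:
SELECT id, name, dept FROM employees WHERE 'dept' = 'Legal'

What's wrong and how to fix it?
Bug: 'dept' in single quotes is a string literal, not the column; the comparison is literal-vs-literal and never true

Fix: Remove the quotes around the column name (or use double quotes for an identifier)

Corrected query:
SELECT id, name, dept FROM employees WHERE dept = 'Legal'

Result:
id | name  | dept 
---+-------+------
2  | Carol | Legal
4  | Alice | Legal
5  | Bob   | Legal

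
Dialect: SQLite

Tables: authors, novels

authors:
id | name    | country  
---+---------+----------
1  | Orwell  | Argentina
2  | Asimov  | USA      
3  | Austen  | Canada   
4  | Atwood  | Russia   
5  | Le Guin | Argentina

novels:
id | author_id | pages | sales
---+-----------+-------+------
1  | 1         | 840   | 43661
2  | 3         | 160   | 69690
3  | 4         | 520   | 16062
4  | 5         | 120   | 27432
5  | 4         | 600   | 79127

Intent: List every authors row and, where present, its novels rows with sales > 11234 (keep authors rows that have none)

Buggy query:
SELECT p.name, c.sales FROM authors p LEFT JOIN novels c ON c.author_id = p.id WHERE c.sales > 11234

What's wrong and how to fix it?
Bug: A WHERE condition on the right-hand table after LEFT JOIN drops unmatched parents

Fix: Put 'c.sales > 11234' in the JOIN's ON clause instead of WHERE

Corrected query:
SELECT p.name, c.sales FROM authors p LEFT JOIN novels c ON c.author_id = p.id AND c.sales > 11234

Result:
name    | sales
--------+------
Orwell  | 43661
Asimov  | NULL 
Austen  | 69690
Atwood  | 16062
Atwood  | 79127
Le Guin | 27432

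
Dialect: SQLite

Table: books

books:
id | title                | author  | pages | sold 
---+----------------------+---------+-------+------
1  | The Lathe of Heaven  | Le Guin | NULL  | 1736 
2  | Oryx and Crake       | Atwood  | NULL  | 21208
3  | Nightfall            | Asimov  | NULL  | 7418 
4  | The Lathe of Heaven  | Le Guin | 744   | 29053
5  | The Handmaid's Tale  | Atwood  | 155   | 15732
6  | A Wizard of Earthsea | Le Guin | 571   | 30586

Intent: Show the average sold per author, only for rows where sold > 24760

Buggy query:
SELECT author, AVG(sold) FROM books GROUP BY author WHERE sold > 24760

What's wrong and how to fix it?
Bug: WHERE cannot follow GROUP BY

Fix: Place WHERE between FROM and GROUP BY

Corrected query:
SELECT author, AVG(sold) FROM books WHERE sold > 24760 GROUP BY author

Result:
author  | AVG(sold)
--------+----------
Le Guin | 29819.5  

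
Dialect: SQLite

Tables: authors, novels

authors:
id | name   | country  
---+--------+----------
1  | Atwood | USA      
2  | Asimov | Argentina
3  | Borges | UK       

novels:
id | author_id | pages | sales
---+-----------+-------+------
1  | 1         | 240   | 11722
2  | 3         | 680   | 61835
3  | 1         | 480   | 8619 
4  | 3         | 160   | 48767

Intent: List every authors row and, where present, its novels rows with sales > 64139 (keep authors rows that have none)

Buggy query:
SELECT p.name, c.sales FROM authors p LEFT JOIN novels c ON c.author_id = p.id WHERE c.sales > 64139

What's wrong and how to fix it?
Bug: A WHERE condition on the right-hand table after LEFT JOIN drops unmatched parents

Fix: Put 'c.sales > 64139' in the JOIN's ON clause instead of WHERE

Corrected query:
SELECT p.name, c.sales FROM authors p LEFT JOIN novels c ON c.author_id = p.id AND c.sales > 64139

Result:
name   | sales
-------+------
Atwood | NULL 
Asimov | NULL 
Borges | NULL 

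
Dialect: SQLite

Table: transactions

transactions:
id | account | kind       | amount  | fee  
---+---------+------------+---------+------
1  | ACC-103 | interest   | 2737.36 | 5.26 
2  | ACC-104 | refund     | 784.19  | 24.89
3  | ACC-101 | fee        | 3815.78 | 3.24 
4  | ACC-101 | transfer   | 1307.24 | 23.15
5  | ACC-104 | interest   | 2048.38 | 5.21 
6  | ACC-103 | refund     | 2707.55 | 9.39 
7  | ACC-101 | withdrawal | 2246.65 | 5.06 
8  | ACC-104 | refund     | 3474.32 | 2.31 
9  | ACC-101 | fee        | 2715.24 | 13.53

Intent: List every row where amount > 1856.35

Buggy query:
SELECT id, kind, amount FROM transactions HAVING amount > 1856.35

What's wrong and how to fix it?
Bug: HAVING filters the output of aggregation, but this query has no GROUP BY and no aggregate functions, so SQLite rejects it (HAVING clause on a non-aggregate query); the condition here is per row

Fix: Use WHERE for row-level filtering

Corrected query:
SELECT id, kind, amount FROM transactions WHERE amount > 1856.35

Result:
id | kind       | amount 
---+------------+--------
1  | interest   | 2737.36
3  | fee        | 3815.78
5  | interest   | 2048.38
6  | refund     | 2707.55
7  | withdrawal | 2246.65
8  | refund     | 3474.32
9  | fee        | 2715.24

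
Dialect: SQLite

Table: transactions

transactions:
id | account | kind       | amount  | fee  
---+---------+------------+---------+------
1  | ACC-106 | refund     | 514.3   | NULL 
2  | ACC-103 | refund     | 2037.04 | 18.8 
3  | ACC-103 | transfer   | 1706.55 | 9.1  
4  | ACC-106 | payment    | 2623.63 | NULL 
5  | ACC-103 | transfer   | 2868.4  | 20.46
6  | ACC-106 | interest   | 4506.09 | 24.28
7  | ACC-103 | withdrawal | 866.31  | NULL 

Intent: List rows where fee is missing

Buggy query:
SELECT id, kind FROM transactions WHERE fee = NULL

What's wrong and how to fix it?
Bug: Comparing to NULL with '=' never matches; NULL = NULL is unknown, not true

Fix: Use IS NULL to test for NULL

Corrected query:
SELECT id, kind FROM transactions WHERE fee IS NULL

Result:
id | kind      
---+-----------
1  | refund    
4  | payment   
7  | withdrawal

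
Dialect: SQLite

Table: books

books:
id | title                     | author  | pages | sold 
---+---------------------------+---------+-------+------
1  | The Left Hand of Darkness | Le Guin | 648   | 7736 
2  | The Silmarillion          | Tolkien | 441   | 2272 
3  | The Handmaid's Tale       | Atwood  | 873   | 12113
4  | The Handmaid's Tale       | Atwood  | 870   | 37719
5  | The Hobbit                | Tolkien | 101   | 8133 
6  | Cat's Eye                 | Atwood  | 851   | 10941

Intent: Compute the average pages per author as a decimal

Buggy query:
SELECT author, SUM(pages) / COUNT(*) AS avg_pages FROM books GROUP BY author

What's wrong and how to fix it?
Bug: Both operands are integers, so '/' performs integer division and truncates

Fix: Cast one side to REAL so the division keeps the fractional part

Corrected query:
SELECT author, SUM(pages) * 1.0 / COUNT(*) AS avg_pages FROM books GROUP BY author

Result:
author  | avg_pages 
--------+-----------
Atwood  | 864.666667
Le Guin | 648       
Tolkien | 271       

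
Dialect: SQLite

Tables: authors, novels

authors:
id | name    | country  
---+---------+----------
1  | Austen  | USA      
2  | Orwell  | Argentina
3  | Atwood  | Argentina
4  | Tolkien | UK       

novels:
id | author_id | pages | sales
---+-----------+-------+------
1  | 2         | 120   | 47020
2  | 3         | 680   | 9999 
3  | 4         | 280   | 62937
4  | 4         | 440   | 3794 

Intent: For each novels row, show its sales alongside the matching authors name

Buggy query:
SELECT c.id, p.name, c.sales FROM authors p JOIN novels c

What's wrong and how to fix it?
Bug: Missing join condition: each novels row is matched to all authors rows instead of just its own

Fix: Add ON c.author_id = p.id to the JOIN

Corrected query:
SELECT c.id, p.name, c.sales FROM authors p JOIN novels c ON c.author_id = p.id

Result:
id | name    | sales
---+---------+------
1  | Orwell  | 47020
2  | Atwood  | 9999 
3  | Tolkien | 62937
4  | Tolkien | 3794 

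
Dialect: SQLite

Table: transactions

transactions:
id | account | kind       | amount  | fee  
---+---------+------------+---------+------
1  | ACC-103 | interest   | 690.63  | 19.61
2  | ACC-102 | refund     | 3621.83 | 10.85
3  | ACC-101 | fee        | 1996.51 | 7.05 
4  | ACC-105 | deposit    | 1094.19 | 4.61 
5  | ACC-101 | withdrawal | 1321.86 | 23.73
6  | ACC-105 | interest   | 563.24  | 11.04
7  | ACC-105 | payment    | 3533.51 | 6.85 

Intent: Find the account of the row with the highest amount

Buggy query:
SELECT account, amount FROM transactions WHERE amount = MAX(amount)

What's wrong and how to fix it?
Bug: MAX(amount) is an aggregate and cannot be used directly in WHERE

Fix: Wrap MAX in a scalar subquery so WHERE compares against a single value

Corrected query:
SELECT account, amount FROM transactions WHERE amount = (SELECT MAX(amount) FROM transactions)

Result:
account | amount 
--------+--------
ACC-102 | 3621.83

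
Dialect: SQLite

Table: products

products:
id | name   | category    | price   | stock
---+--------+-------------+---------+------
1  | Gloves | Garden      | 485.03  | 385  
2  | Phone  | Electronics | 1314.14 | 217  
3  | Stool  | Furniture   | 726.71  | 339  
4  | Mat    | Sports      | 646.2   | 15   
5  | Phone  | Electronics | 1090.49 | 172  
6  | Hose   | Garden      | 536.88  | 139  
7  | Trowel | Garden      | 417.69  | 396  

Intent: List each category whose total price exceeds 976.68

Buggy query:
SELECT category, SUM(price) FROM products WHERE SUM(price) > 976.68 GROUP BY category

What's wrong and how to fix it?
Bug: Aggregate functions cannot appear in a WHERE clause

Fix: Move the aggregate condition to a HAVING clause

Corrected query:
SELECT category, SUM(price) FROM products GROUP BY category HAVING SUM(price) > 976.68

Result:
category    | SUM(price)
------------+-----------
Electronics | 2404.63   
Garden      | 1439.6    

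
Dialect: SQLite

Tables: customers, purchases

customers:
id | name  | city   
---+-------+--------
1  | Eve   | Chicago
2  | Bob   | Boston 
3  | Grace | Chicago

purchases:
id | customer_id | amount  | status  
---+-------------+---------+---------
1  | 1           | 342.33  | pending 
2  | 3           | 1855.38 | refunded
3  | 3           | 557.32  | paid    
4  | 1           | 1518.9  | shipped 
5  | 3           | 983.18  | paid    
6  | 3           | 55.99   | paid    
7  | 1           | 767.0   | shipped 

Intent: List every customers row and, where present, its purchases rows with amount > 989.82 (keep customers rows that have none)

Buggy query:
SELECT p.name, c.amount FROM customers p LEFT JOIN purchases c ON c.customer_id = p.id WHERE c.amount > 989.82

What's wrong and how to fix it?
Bug: Filtering c.amount in WHERE discards the NULL rows produced by LEFT JOIN, turning it into an inner join

Fix: Put 'c.amount > 989.82' in the JOIN's ON clause instead of WHERE

Corrected query:
SELECT p.name, c.amount FROM customers p LEFT JOIN purchases c ON c.customer_id = p.id AND c.amount > 989.82

Result:
name  | amount 
------+--------
Eve   | 1518.9 
Bob   | NULL   
Grace | 1855.38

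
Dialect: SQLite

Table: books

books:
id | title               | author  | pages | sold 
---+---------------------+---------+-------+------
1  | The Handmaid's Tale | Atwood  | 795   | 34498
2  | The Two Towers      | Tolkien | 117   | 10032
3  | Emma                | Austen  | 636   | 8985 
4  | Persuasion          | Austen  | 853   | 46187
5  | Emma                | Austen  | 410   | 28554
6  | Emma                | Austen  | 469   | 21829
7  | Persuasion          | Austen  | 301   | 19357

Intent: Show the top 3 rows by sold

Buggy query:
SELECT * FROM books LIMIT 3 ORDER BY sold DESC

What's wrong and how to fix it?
Bug: ORDER BY cannot follow LIMIT; LIMIT is the final clause

Fix: Swap the clauses: ORDER BY first, then LIMIT

Corrected query:
SELECT * FROM books ORDER BY sold DESC LIMIT 3

Result:
id | title               | author | pages | sold 
---+---------------------+--------+-------+------
4  | Persuasion          | Austen | 853   | 46187
1  | The Handmaid's Tale | Atwood | 795   | 34498
5  | Emma                | Austen | 410   | 28554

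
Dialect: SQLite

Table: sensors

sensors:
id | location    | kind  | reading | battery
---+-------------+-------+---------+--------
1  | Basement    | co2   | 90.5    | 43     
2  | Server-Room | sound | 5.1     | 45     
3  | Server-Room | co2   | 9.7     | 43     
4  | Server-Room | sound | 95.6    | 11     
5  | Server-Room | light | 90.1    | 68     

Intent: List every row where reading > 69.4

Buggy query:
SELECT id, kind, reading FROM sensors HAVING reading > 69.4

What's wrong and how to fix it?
Bug: This is a non-aggregate query (no GROUP BY, no aggregates), so in SQLite the HAVING clause is invalid here; a row-level condition belongs in WHERE

Fix: Use WHERE for row-level filtering

Corrected query:
SELECT id, kind, reading FROM sensors WHERE reading > 69.4

Result:
id | kind  | reading
---+-------+--------
1  | co2   | 90.5   
4  | sound | 95.6   
5  | light | 90.1   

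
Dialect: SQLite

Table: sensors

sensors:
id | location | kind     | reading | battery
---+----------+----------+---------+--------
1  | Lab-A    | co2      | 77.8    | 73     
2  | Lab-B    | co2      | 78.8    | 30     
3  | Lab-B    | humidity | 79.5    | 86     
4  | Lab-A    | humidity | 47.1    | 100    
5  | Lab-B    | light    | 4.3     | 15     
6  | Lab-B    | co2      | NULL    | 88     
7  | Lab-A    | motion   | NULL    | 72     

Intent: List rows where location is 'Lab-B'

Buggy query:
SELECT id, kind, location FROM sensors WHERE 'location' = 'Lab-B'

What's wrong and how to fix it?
Bug: Single quotes denote string literals in SQL; the column name is being compared as a constant string

Fix: Reference the column as location without single quotes

Corrected query:
SELECT id, kind, location FROM sensors WHERE location = 'Lab-B'

Result:
id | kind     | location
---+----------+---------
2  | co2      | Lab-B   
3  | humidity | Lab-B   
5  | light    | Lab-B   
6  | co2      | Lab-B   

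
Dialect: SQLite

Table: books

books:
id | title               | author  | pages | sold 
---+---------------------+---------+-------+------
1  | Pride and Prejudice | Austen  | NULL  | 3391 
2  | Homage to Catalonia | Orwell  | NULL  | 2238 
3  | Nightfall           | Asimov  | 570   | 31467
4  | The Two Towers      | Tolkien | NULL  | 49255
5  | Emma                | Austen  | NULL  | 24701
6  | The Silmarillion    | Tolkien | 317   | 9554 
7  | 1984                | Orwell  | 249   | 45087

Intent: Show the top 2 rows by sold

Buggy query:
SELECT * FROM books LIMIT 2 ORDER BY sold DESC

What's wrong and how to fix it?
Bug: ORDER BY cannot follow LIMIT; LIMIT is the final clause

Fix: Swap the clauses: ORDER BY first, then LIMIT

Corrected query:
SELECT * FROM books ORDER BY sold DESC LIMIT 2

Result:
id | title          | author  | pages | sold 
---+----------------+---------+-------+------
4  | The Two Towers | Tolkien | NULL  | 49255
7  | 1984           | Orwell  | 249   | 45087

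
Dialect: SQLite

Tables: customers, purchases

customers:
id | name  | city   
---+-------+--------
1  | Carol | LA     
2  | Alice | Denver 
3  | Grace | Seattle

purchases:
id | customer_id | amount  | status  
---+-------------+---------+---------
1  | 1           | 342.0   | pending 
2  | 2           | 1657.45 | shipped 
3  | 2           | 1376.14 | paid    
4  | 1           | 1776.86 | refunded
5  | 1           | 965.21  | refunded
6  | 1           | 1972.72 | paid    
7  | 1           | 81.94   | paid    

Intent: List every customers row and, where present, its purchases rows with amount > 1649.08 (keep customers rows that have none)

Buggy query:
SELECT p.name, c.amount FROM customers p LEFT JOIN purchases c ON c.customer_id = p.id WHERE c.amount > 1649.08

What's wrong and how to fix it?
Bug: Filtering c.amount in WHERE discards the NULL rows produced by LEFT JOIN, turning it into an inner join

Fix: Put 'c.amount > 1649.08' in the JOIN's ON clause instead of WHERE

Corrected query:
SELECT p.name, c.amount FROM customers p LEFT JOIN purchases c ON c.customer_id = p.id AND c.amount > 1649.08

Result:
name  | amount 
------+--------
Carol | 1776.86
Carol | 1972.72
Alice | 1657.45
Grace | NULL   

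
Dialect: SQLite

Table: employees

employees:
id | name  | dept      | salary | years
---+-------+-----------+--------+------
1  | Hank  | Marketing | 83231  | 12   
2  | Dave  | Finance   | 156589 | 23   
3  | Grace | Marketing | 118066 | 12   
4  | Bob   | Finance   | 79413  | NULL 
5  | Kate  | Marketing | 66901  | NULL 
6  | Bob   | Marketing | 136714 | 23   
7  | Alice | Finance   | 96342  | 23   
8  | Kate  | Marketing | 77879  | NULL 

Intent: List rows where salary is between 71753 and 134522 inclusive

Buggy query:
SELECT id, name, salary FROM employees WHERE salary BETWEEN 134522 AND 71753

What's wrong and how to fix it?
Bug: The bounds are reversed; BETWEEN a AND b requires a <= b to match anything

Fix: Swap the bounds so the smaller value comes first

Corrected query:
SELECT id, name, salary FROM employees WHERE salary BETWEEN 71753 AND 134522

Result:
id | name  | salary
---+-------+-------
1  | Hank  | 83231 
3  | Grace | 118066
4  | Bob   | 79413 
7  | Alice | 96342 
8  | Kate  | 77879 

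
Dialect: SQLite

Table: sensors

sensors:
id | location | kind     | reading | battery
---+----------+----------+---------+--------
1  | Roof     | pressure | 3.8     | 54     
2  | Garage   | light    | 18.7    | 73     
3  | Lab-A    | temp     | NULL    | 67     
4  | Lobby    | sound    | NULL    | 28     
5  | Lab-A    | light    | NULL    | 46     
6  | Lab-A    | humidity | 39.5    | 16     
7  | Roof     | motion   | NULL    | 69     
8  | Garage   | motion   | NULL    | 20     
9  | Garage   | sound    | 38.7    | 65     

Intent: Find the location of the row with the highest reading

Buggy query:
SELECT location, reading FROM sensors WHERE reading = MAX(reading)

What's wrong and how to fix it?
Bug: MAX(reading) is an aggregate and cannot be used directly in WHERE

Fix: Use a subquery: WHERE reading = (SELECT MAX(reading) FROM sensors)

Corrected query:
SELECT location, reading FROM sensors WHERE reading = (SELECT MAX(reading) FROM sensors)

Result:
location | reading
---------+--------
Lab-A    | 39.5   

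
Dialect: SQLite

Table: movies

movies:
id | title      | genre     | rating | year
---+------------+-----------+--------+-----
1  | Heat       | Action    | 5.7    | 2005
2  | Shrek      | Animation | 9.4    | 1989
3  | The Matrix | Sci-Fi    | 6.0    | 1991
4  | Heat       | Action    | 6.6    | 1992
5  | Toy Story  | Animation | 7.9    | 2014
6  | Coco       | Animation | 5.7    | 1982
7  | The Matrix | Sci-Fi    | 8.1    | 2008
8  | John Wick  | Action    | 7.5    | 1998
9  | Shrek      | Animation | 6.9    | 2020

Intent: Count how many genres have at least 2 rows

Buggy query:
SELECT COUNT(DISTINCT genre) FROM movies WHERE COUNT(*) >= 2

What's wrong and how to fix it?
Bug: WHERE filters individual rows, not groups, so a group-level COUNT is invalid there

Fix: Group first with HAVING COUNT(*) >= 2, then COUNT the resulting groups

Corrected query:
SELECT COUNT(*) FROM (SELECT genre FROM movies GROUP BY genre HAVING COUNT(*) >= 2)

Result:
COUNT(*)
--------
3       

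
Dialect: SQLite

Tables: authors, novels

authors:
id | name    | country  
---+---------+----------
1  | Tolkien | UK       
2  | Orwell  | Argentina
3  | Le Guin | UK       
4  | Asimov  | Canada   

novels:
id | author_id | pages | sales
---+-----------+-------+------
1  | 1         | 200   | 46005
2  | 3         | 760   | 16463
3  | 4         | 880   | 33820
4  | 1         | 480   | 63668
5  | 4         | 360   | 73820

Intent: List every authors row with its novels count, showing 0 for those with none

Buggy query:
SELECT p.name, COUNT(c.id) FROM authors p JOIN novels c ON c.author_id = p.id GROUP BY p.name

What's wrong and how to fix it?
Bug: An inner join excludes parents with zero children

Fix: Switch to LEFT JOIN to retain unmatched parent rows

Corrected query:
SELECT p.name, COUNT(c.id) FROM authors p LEFT JOIN novels c ON c.author_id = p.id GROUP BY p.name

Result:
name    | COUNT(c.id)
--------+------------
Asimov  | 2          
Le Guin | 1          
Orwell  | 0          
Tolkien | 2          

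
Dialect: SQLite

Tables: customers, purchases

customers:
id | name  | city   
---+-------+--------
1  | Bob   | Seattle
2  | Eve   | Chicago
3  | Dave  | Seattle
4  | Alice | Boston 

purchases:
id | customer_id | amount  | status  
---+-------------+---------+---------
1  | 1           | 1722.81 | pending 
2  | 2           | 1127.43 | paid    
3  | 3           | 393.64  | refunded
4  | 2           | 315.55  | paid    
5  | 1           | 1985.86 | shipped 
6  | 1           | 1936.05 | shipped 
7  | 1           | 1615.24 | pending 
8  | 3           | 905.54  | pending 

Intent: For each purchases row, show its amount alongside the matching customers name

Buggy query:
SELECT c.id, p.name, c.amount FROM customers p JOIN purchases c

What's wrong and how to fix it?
Bug: Missing join condition: each purchases row is matched to all customers rows instead of just its own

Fix: Add ON c.customer_id = p.id to the JOIN

Corrected query:
SELECT c.id, p.name, c.amount FROM customers p JOIN purchases c ON c.customer_id = p.id

Result:
id | name | amount 
---+------+--------
1  | Bob  | 1722.81
2  | Eve  | 1127.43
3  | Dave | 393.64 
4  | Eve  | 315.55 
5  | Bob  | 1985.86
6  | Bob  | 1936.05
7  | Bob  | 1615.24
8  | Dave | 905.54 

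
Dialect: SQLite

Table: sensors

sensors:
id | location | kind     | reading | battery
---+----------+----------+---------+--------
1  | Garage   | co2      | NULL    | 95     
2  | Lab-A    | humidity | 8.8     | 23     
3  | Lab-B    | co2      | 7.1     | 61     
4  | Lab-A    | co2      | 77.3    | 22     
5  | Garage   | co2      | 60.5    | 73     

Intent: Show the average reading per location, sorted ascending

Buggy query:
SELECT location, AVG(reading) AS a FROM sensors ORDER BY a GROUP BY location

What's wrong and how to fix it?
Bug: GROUP BY must precede ORDER BY

Fix: Reorder: SELECT … FROM … GROUP BY … ORDER BY …

Corrected query:
SELECT location, AVG(reading) AS a FROM sensors GROUP BY location ORDER BY a

Result:
location | a    
---------+------
Lab-B    | 7.1  
Lab-A    | 43.05
Garage   | 60.5 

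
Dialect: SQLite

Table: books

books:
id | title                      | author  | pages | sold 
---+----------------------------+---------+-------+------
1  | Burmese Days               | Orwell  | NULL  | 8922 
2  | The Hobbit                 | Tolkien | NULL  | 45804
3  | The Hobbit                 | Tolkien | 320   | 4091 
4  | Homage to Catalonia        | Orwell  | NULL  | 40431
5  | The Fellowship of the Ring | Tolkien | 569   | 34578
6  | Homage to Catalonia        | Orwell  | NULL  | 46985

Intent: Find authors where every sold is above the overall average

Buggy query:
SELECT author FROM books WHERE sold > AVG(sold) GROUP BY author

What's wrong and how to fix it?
Bug: AVG() is an aggregate; it can't sit directly in WHERE

Fix: Use a subquery for AVG and a HAVING MIN(...) filter so the condition holds for every row in the group

Corrected query:
SELECT author FROM books GROUP BY author HAVING MIN(sold) > (SELECT AVG(sold) FROM books)

Result:
(no rows)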